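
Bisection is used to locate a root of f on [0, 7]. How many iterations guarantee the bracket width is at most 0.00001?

Width after n steps is 7/2^n. Need 2^n ≥ 7/0.00001 = 700000.
2^19 = 524288 < 700000 ≤ 2^20 = 1048576, so n = 20.

20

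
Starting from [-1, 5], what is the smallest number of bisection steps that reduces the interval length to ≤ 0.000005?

21

Width after n steps is 6/2^n. Need 2^n ≥ 6/0.000005 = 1200000.
2^20 = 1048576 < 1200000 ≤ 2^21 = 2097152, so n = 21.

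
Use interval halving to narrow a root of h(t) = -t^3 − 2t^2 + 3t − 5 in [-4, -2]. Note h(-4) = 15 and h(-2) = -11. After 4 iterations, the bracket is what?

m = -3, h(m) = -5 (−); new bracket [-4, -3]
m = -3.5, h(m) = 2.875 (+); new bracket [-3.5, -3]
m = -3.25, h(m) = -1.546875 (−); new bracket [-3.5, -3.25]
m = -3.375, h(m) = 0.5371 (+); new bracket [-3.375, -3.25]

[-3.375, -3.25]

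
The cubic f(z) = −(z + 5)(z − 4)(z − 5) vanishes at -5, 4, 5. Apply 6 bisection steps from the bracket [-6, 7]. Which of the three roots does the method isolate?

z = 0.5 gives f = -86.625, negative; keep [-6, 0.5]
z = -2.75 gives f = -117.703125, negative; keep [-6, -2.75]
z = -4.375 gives f = -49.072266, negative; keep [-6, -4.375]
z = -5.1875 gives f = 17.5496, positive; keep [-5.1875, -4.375]
z = -4.78125 gives f = -18.7888, negative; keep [-5.1875, -4.78125]
z = -4.984375 gives f = -1.4016, negative; keep [-5.1875, -4.984375]

-5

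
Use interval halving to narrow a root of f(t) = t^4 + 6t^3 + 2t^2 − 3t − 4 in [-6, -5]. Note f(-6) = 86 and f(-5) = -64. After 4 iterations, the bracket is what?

[-5.625, -5.5625]

t = -5.5 gives f = -10.1875, negative; keep [-6, -5.5]
t = -5.75 gives f = 31.847656, positive; keep [-5.75, -5.5]
t = -5.625 gives f = 9.414307, positive; keep [-5.625, -5.5]
t = -5.5625 gives f = -0.7285, negative; keep [-5.625, -5.5625]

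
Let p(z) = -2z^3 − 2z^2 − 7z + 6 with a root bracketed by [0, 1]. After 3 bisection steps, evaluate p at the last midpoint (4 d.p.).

z = 0.5 gives p = 1.75, positive; keep [0.5, 1]
z = 0.75 gives p = -1.21875, negative; keep [0.5, 0.75]
z = 0.625 gives p = 0.355469, positive; keep [0.625, 0.75]

0.3555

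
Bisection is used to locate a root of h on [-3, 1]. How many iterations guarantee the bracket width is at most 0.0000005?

Width after n steps is 4/2^n. Need 2^n ≥ 4/0.0000005 = 8000000.
2^22 = 4194304 < 8000000 ≤ 2^23 = 8388608, so n = 23.

23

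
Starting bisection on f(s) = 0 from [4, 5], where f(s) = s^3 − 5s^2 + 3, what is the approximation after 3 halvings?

midpoint 4.5: f = -7.125 < 0 → [4.5, 5]
midpoint 4.75: f = -2.640625 < 0 → [4.75, 5]
midpoint 4.875: f = 0.029297 > 0 → [4.75, 4.875]

4.875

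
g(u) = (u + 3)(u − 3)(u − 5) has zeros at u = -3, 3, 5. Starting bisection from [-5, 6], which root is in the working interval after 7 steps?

midpoint 0.5: g = 39.375 > 0 → [-5, 0.5]
midpoint -2.25: g = 28.546875 > 0 → [-5, -2.25]
midpoint -3.625: g = -35.712891 < 0 → [-3.625, -2.25]
midpoint -2.9375: g = 2.9456 > 0 → [-3.625, -2.9375]
midpoint -3.28125: g = -14.6297 < 0 → [-3.28125, -2.9375]
midpoint -3.109375: g = -5.4188 < 0 → [-3.109375, -2.9375]
midpoint -3.0234375: g = -1.1327 < 0 → [-3.0234375, -2.9375]

-3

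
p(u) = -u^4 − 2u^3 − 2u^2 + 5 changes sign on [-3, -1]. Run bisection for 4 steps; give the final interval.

[-1.875, -1.75]

u = -2 gives p = -3, negative; keep [-2, -1]
u = -1.5 gives p = 2.1875, positive; keep [-2, -1.5]
u = -1.75 gives p = 0.214844, positive; keep [-2, -1.75]
u = -1.875 gives p = -1.2073, negative; keep [-1.875, -1.75]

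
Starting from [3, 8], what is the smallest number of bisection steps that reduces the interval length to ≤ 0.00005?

17

Width after n steps is 5/2^n. Need 2^n ≥ 5/0.00005 = 100000.
2^16 = 65536 < 100000 ≤ 2^17 = 131072, so n = 17.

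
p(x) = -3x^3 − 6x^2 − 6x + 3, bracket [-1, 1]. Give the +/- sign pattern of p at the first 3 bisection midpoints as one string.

midpoint 0: p = 3 > 0 → [0, 1]
midpoint 0.5: p = -1.875 < 0 → [0, 0.5]
midpoint 0.25: p = 1.078125 > 0 → [0.25, 0.5]

+-+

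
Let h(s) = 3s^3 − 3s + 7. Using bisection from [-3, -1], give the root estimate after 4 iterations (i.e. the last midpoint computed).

h(-2) = -11 < 0, so the root lies in [-2, -1]
h(-1.5) = 1.375 > 0, so the root lies in [-2, -1.5]
h(-1.75) = -3.828125 < 0, so the root lies in [-1.75, -1.5]
h(-1.625) = -0.998 < 0, so the root lies in [-1.625, -1.5]

-1.625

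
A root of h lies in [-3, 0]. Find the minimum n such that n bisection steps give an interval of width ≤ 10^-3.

12

Width after n steps is 3/2^n. Need 2^n ≥ 3/10^-3 = 3000.
2^11 = 2048 < 3000 ≤ 2^12 = 4096, so n = 12.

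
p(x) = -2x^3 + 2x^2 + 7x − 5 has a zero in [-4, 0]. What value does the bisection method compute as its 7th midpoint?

m = -2, p(m) = 5 (+); new bracket [-2, 0]
m = -1, p(m) = -8 (−); new bracket [-2, -1]
m = -1.5, p(m) = -4.25 (−); new bracket [-2, -1.5]
m = -1.75, p(m) = -0.4062 (−); new bracket [-2, -1.75]
m = -1.875, p(m) = 2.0898 (+); new bracket [-1.875, -1.75]
m = -1.8125, p(m) = 0.7915 (+); new bracket [-1.8125, -1.75]
m = -1.78125, p(m) = 0.1802 (+); new bracket [-1.78125, -1.75]

-1.78125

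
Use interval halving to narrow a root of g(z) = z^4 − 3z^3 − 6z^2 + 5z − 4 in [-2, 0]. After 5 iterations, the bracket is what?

g(-1) = -11 < 0, so the root lies in [-2, -1]
g(-1.5) = -9.8125 < 0, so the root lies in [-2, -1.5]
g(-1.75) = -5.667969 < 0, so the root lies in [-2, -1.75]
g(-1.875) = -2.3337 < 0, so the root lies in [-2, -1.875]
g(-1.9375) = -0.2995 < 0, so the root lies in [-2, -1.9375]

[-2, -1.9375]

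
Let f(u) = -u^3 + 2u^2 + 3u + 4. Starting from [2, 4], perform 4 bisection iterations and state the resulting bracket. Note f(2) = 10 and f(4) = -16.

[3.25, 3.375]

f(3) = 4 > 0, so the root lies in [3, 4]
f(3.5) = -3.875 < 0, so the root lies in [3, 3.5]
f(3.25) = 0.546875 > 0, so the root lies in [3.25, 3.5]
f(3.375) = -1.5371 < 0, so the root lies in [3.25, 3.375]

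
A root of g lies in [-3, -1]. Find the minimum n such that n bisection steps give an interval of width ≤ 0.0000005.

Width after n steps is 2/2^n. Need 2^n ≥ 2/0.0000005 = 4000000.
2^21 = 2097152 < 4000000 ≤ 2^22 = 4194304, so n = 22.

22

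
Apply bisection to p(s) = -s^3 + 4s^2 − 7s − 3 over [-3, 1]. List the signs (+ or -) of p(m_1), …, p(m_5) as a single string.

+-+-+

m = -1, p(m) = 9 (+); new bracket [-1, 1]
m = 0, p(m) = -3 (−); new bracket [-1, 0]
m = -0.5, p(m) = 1.625 (+); new bracket [-0.5, 0]
m = -0.25, p(m) = -0.9844 (−); new bracket [-0.5, -0.25]
m = -0.375, p(m) = 0.2402 (+); new bracket [-0.375, -0.25]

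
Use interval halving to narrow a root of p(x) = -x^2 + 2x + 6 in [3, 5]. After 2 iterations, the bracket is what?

[3.5, 4]

p(4) = -2 < 0, so the root lies in [3, 4]
p(3.5) = 0.75 > 0, so the root lies in [3.5, 4]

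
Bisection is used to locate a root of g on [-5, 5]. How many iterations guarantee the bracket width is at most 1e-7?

Width after n steps is 10/2^n. Need 2^n ≥ 10/1e-7 = 100000000.
2^26 = 67108864 < 100000000 ≤ 2^27 = 134217728, so n = 27.

27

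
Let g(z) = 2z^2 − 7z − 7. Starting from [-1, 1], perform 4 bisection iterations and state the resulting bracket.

midpoint 0: g = -7 < 0 → [-1, 0]
midpoint -0.5: g = -3 < 0 → [-1, -0.5]
midpoint -0.75: g = -0.625 < 0 → [-1, -0.75]
midpoint -0.875: g = 0.6562 > 0 → [-0.875, -0.75]

[-0.875, -0.75]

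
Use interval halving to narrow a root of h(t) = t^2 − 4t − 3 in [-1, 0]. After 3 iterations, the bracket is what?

[-0.75, -0.625]

midpoint -0.5: h = -0.75 < 0 → [-1, -0.5]
midpoint -0.75: h = 0.5625 > 0 → [-0.75, -0.5]
midpoint -0.625: h = -0.109375 < 0 → [-0.75, -0.625]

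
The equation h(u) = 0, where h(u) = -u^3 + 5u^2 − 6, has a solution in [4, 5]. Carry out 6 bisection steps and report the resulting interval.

m = 4.5, h(m) = 4.125 (+); new bracket [4.5, 5]
m = 4.75, h(m) = -0.359375 (−); new bracket [4.5, 4.75]
m = 4.625, h(m) = 2.021484 (+); new bracket [4.625, 4.75]
m = 4.6875, h(m) = 0.8665 (+); new bracket [4.6875, 4.75]
m = 4.71875, h(m) = 0.2625 (+); new bracket [4.71875, 4.75]
m = 4.734375, h(m) = -0.0462 (−); new bracket [4.71875, 4.734375]

[4.71875, 4.734375]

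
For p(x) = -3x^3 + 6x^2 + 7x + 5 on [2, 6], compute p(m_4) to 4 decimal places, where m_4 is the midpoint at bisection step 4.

7.2344

x = 4 gives p = -63, negative; keep [2, 4]
x = 3 gives p = -1, negative; keep [2, 3]
x = 2.5 gives p = 13.125, positive; keep [2.5, 3]
x = 2.75 gives p = 7.2344, positive; keep [2.75, 3]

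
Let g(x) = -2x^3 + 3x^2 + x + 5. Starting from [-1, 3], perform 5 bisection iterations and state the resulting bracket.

[2.125, 2.25]

g(1) = 7 > 0, so the root lies in [1, 3]
g(2) = 3 > 0, so the root lies in [2, 3]
g(2.5) = -5 < 0, so the root lies in [2, 2.5]
g(2.25) = -0.3438 < 0, so the root lies in [2, 2.25]
g(2.125) = 1.4805 > 0, so the root lies in [2.125, 2.25]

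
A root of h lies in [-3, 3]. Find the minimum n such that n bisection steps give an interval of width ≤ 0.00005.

17

Width after n steps is 6/2^n. Need 2^n ≥ 6/0.00005 = 120000.
2^16 = 65536 < 120000 ≤ 2^17 = 131072, so n = 17.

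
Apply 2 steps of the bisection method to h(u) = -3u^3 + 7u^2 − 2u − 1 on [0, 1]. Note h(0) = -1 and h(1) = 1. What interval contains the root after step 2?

[0.5, 0.75]

u = 0.5 gives h = -0.625, negative; keep [0.5, 1]
u = 0.75 gives h = 0.171875, positive; keep [0.5, 0.75]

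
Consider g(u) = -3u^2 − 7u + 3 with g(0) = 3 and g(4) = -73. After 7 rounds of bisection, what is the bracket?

midpoint 2: g = -23 < 0 → [0, 2]
midpoint 1: g = -7 < 0 → [0, 1]
midpoint 0.5: g = -1.25 < 0 → [0, 0.5]
midpoint 0.25: g = 1.0625 > 0 → [0.25, 0.5]
midpoint 0.375: g = -0.0469 < 0 → [0.25, 0.375]
midpoint 0.3125: g = 0.5195 > 0 → [0.3125, 0.375]
midpoint 0.34375: g = 0.2393 > 0 → [0.34375, 0.375]

[0.34375, 0.375]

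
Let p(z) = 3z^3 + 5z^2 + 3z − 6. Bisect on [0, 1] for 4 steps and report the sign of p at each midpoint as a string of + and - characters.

-+--

z = 0.5 gives p = -2.875, negative; keep [0.5, 1]
z = 0.75 gives p = 0.328125, positive; keep [0.5, 0.75]
z = 0.625 gives p = -1.439453, negative; keep [0.625, 0.75]
z = 0.6875 gives p = -0.5994, negative; keep [0.6875, 0.75]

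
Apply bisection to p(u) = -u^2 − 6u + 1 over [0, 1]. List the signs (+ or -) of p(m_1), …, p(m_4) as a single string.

--+-

midpoint 0.5: p = -2.25 < 0 → [0, 0.5]
midpoint 0.25: p = -0.5625 < 0 → [0, 0.25]
midpoint 0.125: p = 0.234375 > 0 → [0.125, 0.25]
midpoint 0.1875: p = -0.1602 < 0 → [0.125, 0.1875]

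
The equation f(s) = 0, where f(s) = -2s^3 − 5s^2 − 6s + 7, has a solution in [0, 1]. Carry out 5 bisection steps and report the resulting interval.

m = 0.5, f(m) = 2.5 (+); new bracket [0.5, 1]
m = 0.75, f(m) = -1.15625 (−); new bracket [0.5, 0.75]
m = 0.625, f(m) = 0.808594 (+); new bracket [0.625, 0.75]
m = 0.6875, f(m) = -0.1382 (−); new bracket [0.625, 0.6875]
m = 0.65625, f(m) = 0.3439 (+); new bracket [0.65625, 0.6875]

[0.65625, 0.6875]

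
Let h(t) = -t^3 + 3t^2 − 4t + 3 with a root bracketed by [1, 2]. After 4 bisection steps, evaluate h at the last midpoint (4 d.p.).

-0.0125

midpoint 1.5: h = 0.375 > 0 → [1.5, 2]
midpoint 1.75: h = -0.171875 < 0 → [1.5, 1.75]
midpoint 1.625: h = 0.130859 > 0 → [1.625, 1.75]
midpoint 1.6875: h = -0.0125 < 0 → [1.625, 1.6875]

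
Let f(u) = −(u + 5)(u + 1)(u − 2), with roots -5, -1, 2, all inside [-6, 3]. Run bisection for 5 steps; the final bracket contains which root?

f(-1.5) = -6.125 < 0, so the root lies in [-6, -1.5]
f(-3.75) = -19.765625 < 0, so the root lies in [-6, -3.75]
f(-4.875) = -3.330078 < 0, so the root lies in [-6, -4.875]
f(-5.4375) = 14.4392 > 0, so the root lies in [-5.4375, -4.875]
f(-5.15625) = 4.6474 > 0, so the root lies in [-5.15625, -4.875]

-5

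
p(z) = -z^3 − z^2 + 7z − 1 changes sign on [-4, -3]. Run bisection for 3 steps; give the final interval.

[-3.25, -3.125]

p(-3.5) = 5.125 > 0, so the root lies in [-3.5, -3]
p(-3.25) = 0.015625 > 0, so the root lies in [-3.25, -3]
p(-3.125) = -2.123047 < 0, so the root lies in [-3.25, -3.125]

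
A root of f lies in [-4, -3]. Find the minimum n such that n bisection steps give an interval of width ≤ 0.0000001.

Width after n steps is 1/2^n. Need 2^n ≥ 1/0.0000001 = 10000000.
2^23 = 8388608 < 10000000 ≤ 2^24 = 16777216, so n = 24.

24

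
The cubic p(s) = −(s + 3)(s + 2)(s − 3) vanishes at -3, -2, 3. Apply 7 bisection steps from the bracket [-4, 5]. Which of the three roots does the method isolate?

s = 0.5 gives p = 21.875, positive; keep [0.5, 5]
s = 2.75 gives p = 6.828125, positive; keep [2.75, 5]
s = 3.875 gives p = -35.341797, negative; keep [2.75, 3.875]
s = 3.3125 gives p = -10.4797, negative; keep [2.75, 3.3125]
s = 3.03125 gives p = -0.9483, negative; keep [2.75, 3.03125]
s = 2.890625 gives p = 3.151, positive; keep [2.890625, 3.03125]
s = 2.9609375 gives p = 1.1551, positive; keep [2.9609375, 3.03125]

3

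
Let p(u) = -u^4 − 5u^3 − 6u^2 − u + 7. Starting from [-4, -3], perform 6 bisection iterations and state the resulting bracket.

p(-3.5) = 1.3125 > 0, so the root lies in [-4, -3.5]
p(-3.75) = -7.707031 < 0, so the root lies in [-3.75, -3.5]
p(-3.625) = -2.720947 < 0, so the root lies in [-3.625, -3.5]
p(-3.5625) = -0.5921 < 0, so the root lies in [-3.5625, -3.5]
p(-3.53125) = 0.3874 > 0, so the root lies in [-3.5625, -3.53125]
p(-3.546875) = -0.0954 < 0, so the root lies in [-3.546875, -3.53125]

[-3.546875, -3.53125]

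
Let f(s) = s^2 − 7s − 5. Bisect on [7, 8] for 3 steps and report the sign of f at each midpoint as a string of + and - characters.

-+-

f(7.5) = -1.25 < 0, so the root lies in [7.5, 8]
f(7.75) = 0.8125 > 0, so the root lies in [7.5, 7.75]
f(7.625) = -0.234375 < 0, so the root lies in [7.625, 7.75]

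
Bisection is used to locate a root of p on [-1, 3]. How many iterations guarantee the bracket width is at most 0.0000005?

23

Width after n steps is 4/2^n. Need 2^n ≥ 4/0.0000005 = 8000000.
2^22 = 4194304 < 8000000 ≤ 2^23 = 8388608, so n = 23.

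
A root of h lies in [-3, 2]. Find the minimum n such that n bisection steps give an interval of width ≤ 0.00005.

Width after n steps is 5/2^n. Need 2^n ≥ 5/0.00005 = 100000.
2^16 = 65536 < 100000 ≤ 2^17 = 131072, so n = 17.

17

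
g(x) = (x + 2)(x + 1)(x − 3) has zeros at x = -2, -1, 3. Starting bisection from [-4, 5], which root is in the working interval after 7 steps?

3

g(0.5) = -9.375 < 0, so the root lies in [0.5, 5]
g(2.75) = -4.453125 < 0, so the root lies in [2.75, 5]
g(3.875) = 25.060547 > 0, so the root lies in [2.75, 3.875]
g(3.3125) = 7.1594 > 0, so the root lies in [2.75, 3.3125]
g(3.03125) = 0.6338 > 0, so the root lies in [2.75, 3.03125]
g(2.890625) = -2.0811 < 0, so the root lies in [2.890625, 3.03125]
g(2.9609375) = -0.7676 < 0, so the root lies in [2.9609375, 3.03125]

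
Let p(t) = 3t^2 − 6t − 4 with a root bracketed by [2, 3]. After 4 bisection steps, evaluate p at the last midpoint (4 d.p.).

p(2.5) = -0.25 < 0, so the root lies in [2.5, 3]
p(2.75) = 2.1875 > 0, so the root lies in [2.5, 2.75]
p(2.625) = 0.921875 > 0, so the root lies in [2.5, 2.625]
p(2.5625) = 0.3242 > 0, so the root lies in [2.5, 2.5625]

0.3242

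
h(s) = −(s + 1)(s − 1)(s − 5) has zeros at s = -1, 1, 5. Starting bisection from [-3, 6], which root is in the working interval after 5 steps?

h(1.5) = 4.375 > 0, so the root lies in [1.5, 6]
h(3.75) = 16.328125 > 0, so the root lies in [3.75, 6]
h(4.875) = 2.845703 > 0, so the root lies in [4.875, 6]
h(5.4375) = -12.4978 < 0, so the root lies in [4.875, 5.4375]
h(5.15625) = -3.998 < 0, so the root lies in [4.875, 5.15625]

5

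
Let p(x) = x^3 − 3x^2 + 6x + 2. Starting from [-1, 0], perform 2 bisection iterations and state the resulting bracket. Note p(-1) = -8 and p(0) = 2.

[-0.5, -0.25]

m = -0.5, p(m) = -1.875 (−); new bracket [-0.5, 0]
m = -0.25, p(m) = 0.296875 (+); new bracket [-0.5, -0.25]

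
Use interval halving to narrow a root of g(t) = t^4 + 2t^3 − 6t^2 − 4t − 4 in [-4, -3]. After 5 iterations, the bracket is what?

[-3.5, -3.46875]

midpoint -3.5: g = 0.8125 > 0 → [-3.5, -3]
midpoint -3.25: g = -11.464844 < 0 → [-3.5, -3.25]
midpoint -3.375: g = -5.984131 < 0 → [-3.5, -3.375]
midpoint -3.4375: g = -2.7588 < 0 → [-3.5, -3.4375]
midpoint -3.46875: g = -1.0175 < 0 → [-3.5, -3.46875]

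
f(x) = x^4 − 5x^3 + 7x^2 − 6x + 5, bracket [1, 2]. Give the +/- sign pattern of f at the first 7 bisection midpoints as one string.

f(1.5) = -0.0625 < 0, so the root lies in [1, 1.5]
f(1.25) = 1.113281 > 0, so the root lies in [1.25, 1.5]
f(1.375) = 0.560791 > 0, so the root lies in [1.375, 1.5]
f(1.4375) = 0.2576 > 0, so the root lies in [1.4375, 1.5]
f(1.46875) = 0.0996 > 0, so the root lies in [1.46875, 1.5]
f(1.484375) = 0.019 > 0, so the root lies in [1.484375, 1.5]
f(1.4921875) = -0.0216 < 0, so the root lies in [1.484375, 1.4921875]

-+++++-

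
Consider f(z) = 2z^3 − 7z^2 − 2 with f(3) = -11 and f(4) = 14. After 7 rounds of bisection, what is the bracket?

m = 3.5, f(m) = -2 (−); new bracket [3.5, 4]
m = 3.75, f(m) = 5.03125 (+); new bracket [3.5, 3.75]
m = 3.625, f(m) = 1.285156 (+); new bracket [3.5, 3.625]
m = 3.5625, f(m) = -0.4136 (−); new bracket [3.5625, 3.625]
m = 3.59375, f(m) = 0.4216 (+); new bracket [3.5625, 3.59375]
m = 3.578125, f(m) = 0.0005 (+); new bracket [3.5625, 3.578125]
m = 3.5703125, f(m) = -0.2074 (−); new bracket [3.5703125, 3.578125]

[3.5703125, 3.578125]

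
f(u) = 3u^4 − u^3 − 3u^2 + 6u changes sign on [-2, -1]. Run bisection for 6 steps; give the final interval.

u = -1.5 gives f = 2.8125, positive; keep [-1.5, -1]
u = -1.25 gives f = -2.910156, negative; keep [-1.5, -1.25]
u = -1.375 gives f = -0.598877, negative; keep [-1.5, -1.375]
u = -1.4375 gives f = 0.9563, positive; keep [-1.4375, -1.375]
u = -1.40625 gives f = 0.1428, positive; keep [-1.40625, -1.375]
u = -1.390625 gives f = -0.2368, negative; keep [-1.40625, -1.390625]

[-1.40625, -1.390625]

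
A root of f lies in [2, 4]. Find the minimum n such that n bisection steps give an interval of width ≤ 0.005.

Width after n steps is 2/2^n. Need 2^n ≥ 2/0.005 = 400.
2^8 = 256 < 400 ≤ 2^9 = 512, so n = 9.

9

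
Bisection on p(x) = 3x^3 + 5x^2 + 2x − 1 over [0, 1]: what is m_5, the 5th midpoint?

p(0.5) = 1.625 > 0, so the root lies in [0, 0.5]
p(0.25) = -0.140625 < 0, so the root lies in [0.25, 0.5]
p(0.375) = 0.611328 > 0, so the root lies in [0.25, 0.375]
p(0.3125) = 0.2048 > 0, so the root lies in [0.25, 0.3125]
p(0.28125) = 0.0247 > 0, so the root lies in [0.25, 0.28125]

0.28125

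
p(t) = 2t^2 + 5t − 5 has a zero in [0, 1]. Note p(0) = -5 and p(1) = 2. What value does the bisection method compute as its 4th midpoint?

t = 0.5 gives p = -2, negative; keep [0.5, 1]
t = 0.75 gives p = -0.125, negative; keep [0.75, 1]
t = 0.875 gives p = 0.90625, positive; keep [0.75, 0.875]
t = 0.8125 gives p = 0.3828, positive; keep [0.75, 0.8125]

0.8125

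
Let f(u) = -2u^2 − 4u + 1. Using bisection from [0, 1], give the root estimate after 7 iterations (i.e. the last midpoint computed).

u = 0.5 gives f = -1.5, negative; keep [0, 0.5]
u = 0.25 gives f = -0.125, negative; keep [0, 0.25]
u = 0.125 gives f = 0.46875, positive; keep [0.125, 0.25]
u = 0.1875 gives f = 0.1797, positive; keep [0.1875, 0.25]
u = 0.21875 gives f = 0.0293, positive; keep [0.21875, 0.25]
u = 0.234375 gives f = -0.0474, negative; keep [0.21875, 0.234375]
u = 0.2265625 gives f = -0.0089, negative; keep [0.21875, 0.2265625]

0.2265625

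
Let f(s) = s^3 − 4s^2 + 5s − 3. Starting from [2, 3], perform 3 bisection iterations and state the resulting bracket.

midpoint 2.5: f = 0.125 > 0 → [2, 2.5]
midpoint 2.25: f = -0.609375 < 0 → [2.25, 2.5]
midpoint 2.375: f = -0.291016 < 0 → [2.375, 2.5]

[2.375, 2.5]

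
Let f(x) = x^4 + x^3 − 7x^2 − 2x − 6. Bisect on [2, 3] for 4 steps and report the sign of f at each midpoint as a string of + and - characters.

f(2.5) = -0.0625 < 0, so the root lies in [2.5, 3]
f(2.75) = 13.550781 > 0, so the root lies in [2.5, 2.75]
f(2.625) = 6.084229 > 0, so the root lies in [2.5, 2.625]
f(2.5625) = 2.8543 > 0, so the root lies in [2.5, 2.5625]

-+++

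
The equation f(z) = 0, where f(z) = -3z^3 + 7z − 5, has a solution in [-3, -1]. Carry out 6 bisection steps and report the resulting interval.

midpoint -2: f = 5 > 0 → [-2, -1]
midpoint -1.5: f = -5.375 < 0 → [-2, -1.5]
midpoint -1.75: f = -1.171875 < 0 → [-2, -1.75]
midpoint -1.875: f = 1.6504 > 0 → [-1.875, -1.75]
midpoint -1.8125: f = 0.1755 > 0 → [-1.8125, -1.75]
midpoint -1.78125: f = -0.5138 < 0 → [-1.8125, -1.78125]

[-1.8125, -1.78125]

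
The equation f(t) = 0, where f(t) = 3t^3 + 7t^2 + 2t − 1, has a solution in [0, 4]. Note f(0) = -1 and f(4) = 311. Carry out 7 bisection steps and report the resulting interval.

midpoint 2: f = 55 > 0 → [0, 2]
midpoint 1: f = 11 > 0 → [0, 1]
midpoint 0.5: f = 2.125 > 0 → [0, 0.5]
midpoint 0.25: f = -0.0156 < 0 → [0.25, 0.5]
midpoint 0.375: f = 0.8926 > 0 → [0.25, 0.375]
midpoint 0.3125: f = 0.4001 > 0 → [0.25, 0.3125]
midpoint 0.28125: f = 0.183 > 0 → [0.25, 0.28125]

[0.25, 0.28125]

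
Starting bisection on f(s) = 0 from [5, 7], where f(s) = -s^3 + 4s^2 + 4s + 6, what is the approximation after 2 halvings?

s = 6 gives f = -42, negative; keep [5, 6]
s = 5.5 gives f = -17.375, negative; keep [5, 5.5]

5.5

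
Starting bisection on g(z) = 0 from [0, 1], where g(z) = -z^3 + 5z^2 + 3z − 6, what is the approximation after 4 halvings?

m = 0.5, g(m) = -3.375 (−); new bracket [0.5, 1]
m = 0.75, g(m) = -1.359375 (−); new bracket [0.75, 1]
m = 0.875, g(m) = -0.216797 (−); new bracket [0.875, 1]
m = 0.9375, g(m) = 0.3831 (+); new bracket [0.875, 0.9375]

0.9375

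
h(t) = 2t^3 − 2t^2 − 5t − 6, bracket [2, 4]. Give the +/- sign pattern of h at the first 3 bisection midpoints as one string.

h(3) = 15 > 0, so the root lies in [2, 3]
h(2.5) = 0.25 > 0, so the root lies in [2, 2.5]
h(2.25) = -4.59375 < 0, so the root lies in [2.25, 2.5]

++-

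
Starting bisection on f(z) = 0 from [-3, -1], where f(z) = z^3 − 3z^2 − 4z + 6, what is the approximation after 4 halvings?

f(-2) = -6 < 0, so the root lies in [-2, -1]
f(-1.5) = 1.875 > 0, so the root lies in [-2, -1.5]
f(-1.75) = -1.546875 < 0, so the root lies in [-1.75, -1.5]
f(-1.625) = 0.2871 > 0, so the root lies in [-1.75, -1.625]

-1.625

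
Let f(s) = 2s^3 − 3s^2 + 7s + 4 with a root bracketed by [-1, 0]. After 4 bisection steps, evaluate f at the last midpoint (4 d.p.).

0.1958

midpoint -0.5: f = -0.5 < 0 → [-0.5, 0]
midpoint -0.25: f = 2.03125 > 0 → [-0.5, -0.25]
midpoint -0.375: f = 0.847656 > 0 → [-0.5, -0.375]
midpoint -0.4375: f = 0.1958 > 0 → [-0.5, -0.4375]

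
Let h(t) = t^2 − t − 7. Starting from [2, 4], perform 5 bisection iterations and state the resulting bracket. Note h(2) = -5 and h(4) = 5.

h(3) = -1 < 0, so the root lies in [3, 4]
h(3.5) = 1.75 > 0, so the root lies in [3, 3.5]
h(3.25) = 0.3125 > 0, so the root lies in [3, 3.25]
h(3.125) = -0.3594 < 0, so the root lies in [3.125, 3.25]
h(3.1875) = -0.0273 < 0, so the root lies in [3.1875, 3.25]

[3.1875, 3.25]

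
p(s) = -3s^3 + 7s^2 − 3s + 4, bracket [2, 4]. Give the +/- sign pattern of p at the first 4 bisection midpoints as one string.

---+

p(3) = -23 < 0, so the root lies in [2, 3]
p(2.5) = -6.625 < 0, so the root lies in [2, 2.5]
p(2.25) = -1.484375 < 0, so the root lies in [2, 2.25]
p(2.125) = 0.4473 > 0, so the root lies in [2.125, 2.25]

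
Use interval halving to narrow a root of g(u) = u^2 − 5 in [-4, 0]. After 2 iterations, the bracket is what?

[-3, -2]

u = -2 gives g = -1, negative; keep [-4, -2]
u = -3 gives g = 4, positive; keep [-3, -2]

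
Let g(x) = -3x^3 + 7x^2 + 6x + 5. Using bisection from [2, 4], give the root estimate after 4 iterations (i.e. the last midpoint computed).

midpoint 3: g = 5 > 0 → [3, 4]
midpoint 3.5: g = -16.875 < 0 → [3, 3.5]
midpoint 3.25: g = -4.546875 < 0 → [3, 3.25]
midpoint 3.125: g = 0.5566 > 0 → [3.125, 3.25]

3.125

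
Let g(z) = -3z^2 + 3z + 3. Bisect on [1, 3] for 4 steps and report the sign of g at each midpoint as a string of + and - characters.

z = 2 gives g = -3, negative; keep [1, 2]
z = 1.5 gives g = 0.75, positive; keep [1.5, 2]
z = 1.75 gives g = -0.9375, negative; keep [1.5, 1.75]
z = 1.625 gives g = -0.0469, negative; keep [1.5, 1.625]

-+--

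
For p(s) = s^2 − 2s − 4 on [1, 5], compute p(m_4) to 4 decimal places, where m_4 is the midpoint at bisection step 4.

s = 3 gives p = -1, negative; keep [3, 5]
s = 4 gives p = 4, positive; keep [3, 4]
s = 3.5 gives p = 1.25, positive; keep [3, 3.5]
s = 3.25 gives p = 0.0625, positive; keep [3, 3.25]

0.0625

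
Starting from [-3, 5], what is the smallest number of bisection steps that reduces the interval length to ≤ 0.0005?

14

Width after n steps is 8/2^n. Need 2^n ≥ 8/0.0005 = 16000.
2^13 = 8192 < 16000 ≤ 2^14 = 16384, so n = 14.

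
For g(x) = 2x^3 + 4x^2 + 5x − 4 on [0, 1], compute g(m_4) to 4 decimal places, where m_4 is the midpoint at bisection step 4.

0.4341

g(0.5) = -0.25 < 0, so the root lies in [0.5, 1]
g(0.75) = 2.84375 > 0, so the root lies in [0.5, 0.75]
g(0.625) = 1.175781 > 0, so the root lies in [0.5, 0.625]
g(0.5625) = 0.4341 > 0, so the root lies in [0.5, 0.5625]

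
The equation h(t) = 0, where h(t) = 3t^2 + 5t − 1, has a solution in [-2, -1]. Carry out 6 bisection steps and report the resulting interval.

[-1.859375, -1.84375]

h(-1.5) = -1.75 < 0, so the root lies in [-2, -1.5]
h(-1.75) = -0.5625 < 0, so the root lies in [-2, -1.75]
h(-1.875) = 0.171875 > 0, so the root lies in [-1.875, -1.75]
h(-1.8125) = -0.207 < 0, so the root lies in [-1.875, -1.8125]
h(-1.84375) = -0.0205 < 0, so the root lies in [-1.875, -1.84375]
h(-1.859375) = 0.075 > 0, so the root lies in [-1.859375, -1.84375]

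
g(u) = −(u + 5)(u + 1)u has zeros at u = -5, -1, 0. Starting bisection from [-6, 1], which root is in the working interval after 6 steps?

-5

m = -2.5, g(m) = -9.375 (−); new bracket [-6, -2.5]
m = -4.25, g(m) = -10.359375 (−); new bracket [-6, -4.25]
m = -5.125, g(m) = 2.642578 (+); new bracket [-5.125, -4.25]
m = -4.6875, g(m) = -5.4016 (−); new bracket [-5.125, -4.6875]
m = -4.90625, g(m) = -1.7967 (−); new bracket [-5.125, -4.90625]
m = -5.015625, g(m) = 0.3147 (+); new bracket [-5.015625, -4.90625]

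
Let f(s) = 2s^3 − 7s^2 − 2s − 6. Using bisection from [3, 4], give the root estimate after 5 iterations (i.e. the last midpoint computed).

midpoint 3.5: f = -13 < 0 → [3.5, 4]
midpoint 3.75: f = -6.46875 < 0 → [3.75, 4]
midpoint 3.875: f = -2.488281 < 0 → [3.875, 4]
midpoint 3.9375: f = -0.3091 < 0 → [3.9375, 4]
midpoint 3.96875: f = 0.829 > 0 → [3.9375, 3.96875]

3.96875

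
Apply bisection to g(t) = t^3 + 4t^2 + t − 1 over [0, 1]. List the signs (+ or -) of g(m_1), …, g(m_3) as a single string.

+--

midpoint 0.5: g = 0.625 > 0 → [0, 0.5]
midpoint 0.25: g = -0.484375 < 0 → [0.25, 0.5]
midpoint 0.375: g = -0.009766 < 0 → [0.375, 0.5]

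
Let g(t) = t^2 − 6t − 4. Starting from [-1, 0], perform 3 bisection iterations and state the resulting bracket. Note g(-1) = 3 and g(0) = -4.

g(-0.5) = -0.75 < 0, so the root lies in [-1, -0.5]
g(-0.75) = 1.0625 > 0, so the root lies in [-0.75, -0.5]
g(-0.625) = 0.140625 > 0, so the root lies in [-0.625, -0.5]

[-0.625, -0.5]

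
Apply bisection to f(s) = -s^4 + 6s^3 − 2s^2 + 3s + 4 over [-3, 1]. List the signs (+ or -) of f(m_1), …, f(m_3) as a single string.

-++

midpoint -1: f = -8 < 0 → [-1, 1]
midpoint 0: f = 4 > 0 → [-1, 0]
midpoint -0.5: f = 1.1875 > 0 → [-1, -0.5]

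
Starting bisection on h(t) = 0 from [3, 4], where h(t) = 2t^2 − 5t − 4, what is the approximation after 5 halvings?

h(3.5) = 3 > 0, so the root lies in [3, 3.5]
h(3.25) = 0.875 > 0, so the root lies in [3, 3.25]
h(3.125) = -0.09375 < 0, so the root lies in [3.125, 3.25]
h(3.1875) = 0.3828 > 0, so the root lies in [3.125, 3.1875]
h(3.15625) = 0.1426 > 0, so the root lies in [3.125, 3.15625]

3.15625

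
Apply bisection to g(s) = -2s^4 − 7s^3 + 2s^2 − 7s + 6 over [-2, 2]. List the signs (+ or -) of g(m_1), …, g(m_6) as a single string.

+-+-+-

g(0) = 6 > 0, so the root lies in [0, 2]
g(1) = -8 < 0, so the root lies in [0, 1]
g(0.5) = 2 > 0, so the root lies in [0.5, 1]
g(0.75) = -1.7109 < 0, so the root lies in [0.5, 0.75]
g(0.625) = 0.3921 > 0, so the root lies in [0.625, 0.75]
g(0.6875) = -0.5887 < 0, so the root lies in [0.625, 0.6875]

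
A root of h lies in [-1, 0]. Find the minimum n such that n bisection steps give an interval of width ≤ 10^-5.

Width after n steps is 1/2^n. Need 2^n ≥ 1/10^-5 = 100000.
2^16 = 65536 < 100000 ≤ 2^17 = 131072, so n = 17.

17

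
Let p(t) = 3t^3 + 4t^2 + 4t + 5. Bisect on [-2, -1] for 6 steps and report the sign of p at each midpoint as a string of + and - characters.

-+--+-

m = -1.5, p(m) = -2.125 (−); new bracket [-1.5, -1]
m = -1.25, p(m) = 0.390625 (+); new bracket [-1.5, -1.25]
m = -1.375, p(m) = -0.736328 (−); new bracket [-1.375, -1.25]
m = -1.3125, p(m) = -0.1423 (−); new bracket [-1.3125, -1.25]
m = -1.28125, p(m) = 0.1315 (+); new bracket [-1.3125, -1.28125]
m = -1.296875, p(m) = -0.0035 (−); new bracket [-1.296875, -1.28125]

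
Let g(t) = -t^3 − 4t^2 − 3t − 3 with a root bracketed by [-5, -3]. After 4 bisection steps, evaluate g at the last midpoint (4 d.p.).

g(-4) = 9 > 0, so the root lies in [-4, -3]
g(-3.5) = 1.375 > 0, so the root lies in [-3.5, -3]
g(-3.25) = -1.171875 < 0, so the root lies in [-3.5, -3.25]
g(-3.375) = 0.0059 > 0, so the root lies in [-3.375, -3.25]

0.0059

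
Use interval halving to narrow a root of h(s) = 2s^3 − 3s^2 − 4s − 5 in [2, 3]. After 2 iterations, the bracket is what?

[2.5, 2.75]

midpoint 2.5: h = -2.5 < 0 → [2.5, 3]
midpoint 2.75: h = 2.90625 > 0 → [2.5, 2.75]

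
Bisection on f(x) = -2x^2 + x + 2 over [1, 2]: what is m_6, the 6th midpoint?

1.265625

m = 1.5, f(m) = -1 (−); new bracket [1, 1.5]
m = 1.25, f(m) = 0.125 (+); new bracket [1.25, 1.5]
m = 1.375, f(m) = -0.40625 (−); new bracket [1.25, 1.375]
m = 1.3125, f(m) = -0.1328 (−); new bracket [1.25, 1.3125]
m = 1.28125, f(m) = -0.002 (−); new bracket [1.25, 1.28125]
m = 1.265625, f(m) = 0.062 (+); new bracket [1.265625, 1.28125]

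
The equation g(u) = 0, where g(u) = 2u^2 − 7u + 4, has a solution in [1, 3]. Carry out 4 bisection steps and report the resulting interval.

[2.75, 2.875]

m = 2, g(m) = -2 (−); new bracket [2, 3]
m = 2.5, g(m) = -1 (−); new bracket [2.5, 3]
m = 2.75, g(m) = -0.125 (−); new bracket [2.75, 3]
m = 2.875, g(m) = 0.4062 (+); new bracket [2.75, 2.875]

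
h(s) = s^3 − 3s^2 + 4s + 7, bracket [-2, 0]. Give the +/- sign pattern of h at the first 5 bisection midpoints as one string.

-+++-

s = -1 gives h = -1, negative; keep [-1, 0]
s = -0.5 gives h = 4.125, positive; keep [-1, -0.5]
s = -0.75 gives h = 1.890625, positive; keep [-1, -0.75]
s = -0.875 gives h = 0.5332, positive; keep [-1, -0.875]
s = -0.9375 gives h = -0.2107, negative; keep [-0.9375, -0.875]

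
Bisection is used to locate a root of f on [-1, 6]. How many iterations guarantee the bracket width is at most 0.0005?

Width after n steps is 7/2^n. Need 2^n ≥ 7/0.0005 = 14000.
2^13 = 8192 < 14000 ≤ 2^14 = 16384, so n = 14.

14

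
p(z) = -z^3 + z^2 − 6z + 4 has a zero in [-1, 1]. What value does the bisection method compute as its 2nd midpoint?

z = 0 gives p = 4, positive; keep [0, 1]
z = 0.5 gives p = 1.125, positive; keep [0.5, 1]

0.5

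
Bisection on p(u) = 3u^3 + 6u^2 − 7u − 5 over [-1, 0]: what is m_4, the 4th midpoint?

u = -0.5 gives p = -0.375, negative; keep [-1, -0.5]
u = -0.75 gives p = 2.359375, positive; keep [-0.75, -0.5]
u = -0.625 gives p = 0.986328, positive; keep [-0.625, -0.5]
u = -0.5625 gives p = 0.302, positive; keep [-0.5625, -0.5]

-0.5625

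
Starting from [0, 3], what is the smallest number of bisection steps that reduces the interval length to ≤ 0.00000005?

26

Width after n steps is 3/2^n. Need 2^n ≥ 3/0.00000005 = 60000000.
2^25 = 33554432 < 60000000 ≤ 2^26 = 67108864, so n = 26.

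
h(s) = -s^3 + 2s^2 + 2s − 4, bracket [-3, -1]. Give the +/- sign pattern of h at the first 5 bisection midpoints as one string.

++--+

m = -2, h(m) = 8 (+); new bracket [-2, -1]
m = -1.5, h(m) = 0.875 (+); new bracket [-1.5, -1]
m = -1.25, h(m) = -1.421875 (−); new bracket [-1.5, -1.25]
m = -1.375, h(m) = -0.3691 (−); new bracket [-1.5, -1.375]
m = -1.4375, h(m) = 0.2283 (+); new bracket [-1.4375, -1.375]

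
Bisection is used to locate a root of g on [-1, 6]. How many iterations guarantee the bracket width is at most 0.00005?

Width after n steps is 7/2^n. Need 2^n ≥ 7/0.00005 = 140000.
2^17 = 131072 < 140000 ≤ 2^18 = 262144, so n = 18.

18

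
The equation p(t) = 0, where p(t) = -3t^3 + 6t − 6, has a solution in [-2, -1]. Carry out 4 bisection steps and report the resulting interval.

[-1.8125, -1.75]

t = -1.5 gives p = -4.875, negative; keep [-2, -1.5]
t = -1.75 gives p = -0.421875, negative; keep [-2, -1.75]
t = -1.875 gives p = 2.525391, positive; keep [-1.875, -1.75]
t = -1.8125 gives p = 0.988, positive; keep [-1.8125, -1.75]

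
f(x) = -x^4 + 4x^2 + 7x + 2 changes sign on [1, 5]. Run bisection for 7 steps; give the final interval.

f(3) = -22 < 0, so the root lies in [1, 3]
f(2) = 16 > 0, so the root lies in [2, 3]
f(2.5) = 5.4375 > 0, so the root lies in [2.5, 3]
f(2.75) = -5.6914 < 0, so the root lies in [2.5, 2.75]
f(2.625) = 0.4568 > 0, so the root lies in [2.625, 2.75]
f(2.6875) = -2.4636 < 0, so the root lies in [2.625, 2.6875]
f(2.65625) = -0.966 < 0, so the root lies in [2.625, 2.65625]

[2.625, 2.65625]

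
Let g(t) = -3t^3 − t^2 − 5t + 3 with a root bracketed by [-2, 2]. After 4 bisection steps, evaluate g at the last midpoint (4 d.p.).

t = 0 gives g = 3, positive; keep [0, 2]
t = 1 gives g = -6, negative; keep [0, 1]
t = 0.5 gives g = -0.125, negative; keep [0, 0.5]
t = 0.25 gives g = 1.6406, positive; keep [0.25, 0.5]

1.6406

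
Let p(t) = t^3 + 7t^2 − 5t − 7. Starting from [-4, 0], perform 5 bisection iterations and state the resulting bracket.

p(-2) = 23 > 0, so the root lies in [-2, 0]
p(-1) = 4 > 0, so the root lies in [-1, 0]
p(-0.5) = -2.875 < 0, so the root lies in [-1, -0.5]
p(-0.75) = 0.2656 > 0, so the root lies in [-0.75, -0.5]
p(-0.625) = -1.3848 < 0, so the root lies in [-0.75, -0.625]

[-0.75, -0.625]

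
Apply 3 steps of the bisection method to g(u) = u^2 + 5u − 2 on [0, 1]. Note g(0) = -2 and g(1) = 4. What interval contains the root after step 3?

u = 0.5 gives g = 0.75, positive; keep [0, 0.5]
u = 0.25 gives g = -0.6875, negative; keep [0.25, 0.5]
u = 0.375 gives g = 0.015625, positive; keep [0.25, 0.375]

[0.25, 0.375]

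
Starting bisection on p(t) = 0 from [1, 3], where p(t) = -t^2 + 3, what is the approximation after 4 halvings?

m = 2, p(m) = -1 (−); new bracket [1, 2]
m = 1.5, p(m) = 0.75 (+); new bracket [1.5, 2]
m = 1.75, p(m) = -0.0625 (−); new bracket [1.5, 1.75]
m = 1.625, p(m) = 0.3594 (+); new bracket [1.625, 1.75]

1.625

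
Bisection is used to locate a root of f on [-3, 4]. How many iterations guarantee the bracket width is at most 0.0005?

Width after n steps is 7/2^n. Need 2^n ≥ 7/0.0005 = 14000.
2^13 = 8192 < 14000 ≤ 2^14 = 16384, so n = 14.

14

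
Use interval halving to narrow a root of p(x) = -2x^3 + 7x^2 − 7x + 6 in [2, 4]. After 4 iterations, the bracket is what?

[2.5, 2.625]

p(3) = -6 < 0, so the root lies in [2, 3]
p(2.5) = 1 > 0, so the root lies in [2.5, 3]
p(2.75) = -1.90625 < 0, so the root lies in [2.5, 2.75]
p(2.625) = -0.3164 < 0, so the root lies in [2.5, 2.625]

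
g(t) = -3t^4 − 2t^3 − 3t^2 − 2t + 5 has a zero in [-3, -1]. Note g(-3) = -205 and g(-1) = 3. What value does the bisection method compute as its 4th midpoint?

g(-2) = -35 < 0, so the root lies in [-2, -1]
g(-1.5) = -7.1875 < 0, so the root lies in [-1.5, -1]
g(-1.25) = -0.605469 < 0, so the root lies in [-1.25, -1]
g(-1.125) = 1.4954 > 0, so the root lies in [-1.25, -1.125]

-1.125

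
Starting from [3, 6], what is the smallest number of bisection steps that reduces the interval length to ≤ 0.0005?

13

Width after n steps is 3/2^n. Need 2^n ≥ 3/0.0005 = 6000.
2^12 = 4096 < 6000 ≤ 2^13 = 8192, so n = 13.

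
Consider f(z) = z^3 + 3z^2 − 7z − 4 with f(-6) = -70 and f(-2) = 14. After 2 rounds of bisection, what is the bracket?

[-5, -4]

midpoint -4: f = 8 > 0 → [-6, -4]
midpoint -5: f = -19 < 0 → [-5, -4]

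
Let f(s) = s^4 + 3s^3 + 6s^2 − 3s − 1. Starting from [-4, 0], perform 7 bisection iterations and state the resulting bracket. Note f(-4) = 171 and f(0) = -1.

[-0.25, -0.21875]

m = -2, f(m) = 21 (+); new bracket [-2, 0]
m = -1, f(m) = 6 (+); new bracket [-1, 0]
m = -0.5, f(m) = 1.6875 (+); new bracket [-0.5, 0]
m = -0.25, f(m) = 0.082 (+); new bracket [-0.25, 0]
m = -0.125, f(m) = -0.5369 (−); new bracket [-0.25, -0.125]
m = -0.1875, f(m) = -0.2451 (−); new bracket [-0.25, -0.1875]
m = -0.21875, f(m) = -0.0858 (−); new bracket [-0.25, -0.21875]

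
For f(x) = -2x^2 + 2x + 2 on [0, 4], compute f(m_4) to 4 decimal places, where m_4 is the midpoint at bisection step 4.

-0.6250

midpoint 2: f = -2 < 0 → [0, 2]
midpoint 1: f = 2 > 0 → [1, 2]
midpoint 1.5: f = 0.5 > 0 → [1.5, 2]
midpoint 1.75: f = -0.625 < 0 → [1.5, 1.75]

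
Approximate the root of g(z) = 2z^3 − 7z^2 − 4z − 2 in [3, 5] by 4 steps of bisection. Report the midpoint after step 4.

4.125

m = 4, g(m) = -2 (−); new bracket [4, 5]
m = 4.5, g(m) = 20.5 (+); new bracket [4, 4.5]
m = 4.25, g(m) = 8.09375 (+); new bracket [4, 4.25]
m = 4.125, g(m) = 2.7695 (+); new bracket [4, 4.125]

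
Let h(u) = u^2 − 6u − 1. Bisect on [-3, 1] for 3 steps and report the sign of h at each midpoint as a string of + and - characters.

+-+

midpoint -1: h = 6 > 0 → [-1, 1]
midpoint 0: h = -1 < 0 → [-1, 0]
midpoint -0.5: h = 2.25 > 0 → [-0.5, 0]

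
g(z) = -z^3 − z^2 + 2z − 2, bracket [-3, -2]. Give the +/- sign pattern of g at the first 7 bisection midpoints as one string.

g(-2.5) = 2.375 > 0, so the root lies in [-2.5, -2]
g(-2.25) = -0.171875 < 0, so the root lies in [-2.5, -2.25]
g(-2.375) = 1.005859 > 0, so the root lies in [-2.375, -2.25]
g(-2.3125) = 0.3938 > 0, so the root lies in [-2.3125, -2.25]
g(-2.28125) = 0.1053 > 0, so the root lies in [-2.28125, -2.25]
g(-2.265625) = -0.0347 < 0, so the root lies in [-2.28125, -2.265625]
g(-2.2734375) = 0.0349 > 0, so the root lies in [-2.2734375, -2.265625]

+-+++-+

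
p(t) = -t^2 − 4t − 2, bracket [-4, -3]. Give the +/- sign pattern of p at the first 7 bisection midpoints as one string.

-++-+-+

m = -3.5, p(m) = -0.25 (−); new bracket [-3.5, -3]
m = -3.25, p(m) = 0.4375 (+); new bracket [-3.5, -3.25]
m = -3.375, p(m) = 0.109375 (+); new bracket [-3.5, -3.375]
m = -3.4375, p(m) = -0.0664 (−); new bracket [-3.4375, -3.375]
m = -3.40625, p(m) = 0.0225 (+); new bracket [-3.4375, -3.40625]
m = -3.421875, p(m) = -0.0217 (−); new bracket [-3.421875, -3.40625]
m = -3.4140625, p(m) = 0.0004 (+); new bracket [-3.421875, -3.4140625]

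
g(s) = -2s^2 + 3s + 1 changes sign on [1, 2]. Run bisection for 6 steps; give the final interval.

m = 1.5, g(m) = 1 (+); new bracket [1.5, 2]
m = 1.75, g(m) = 0.125 (+); new bracket [1.75, 2]
m = 1.875, g(m) = -0.40625 (−); new bracket [1.75, 1.875]
m = 1.8125, g(m) = -0.1328 (−); new bracket [1.75, 1.8125]
m = 1.78125, g(m) = -0.002 (−); new bracket [1.75, 1.78125]
m = 1.765625, g(m) = 0.062 (+); new bracket [1.765625, 1.78125]

[1.765625, 1.78125]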